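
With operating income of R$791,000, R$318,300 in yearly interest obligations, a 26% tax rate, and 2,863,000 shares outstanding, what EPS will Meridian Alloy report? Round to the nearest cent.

Pre-tax income = R$791,000 − R$318,300.00 = R$472,700.00.
After tax at 26%: net income = R$472,700.00 × 0.74 = R$349,798.00.
EPS = R$349,798.00 ÷ 2,863,000 = R$0.12.

R$0.12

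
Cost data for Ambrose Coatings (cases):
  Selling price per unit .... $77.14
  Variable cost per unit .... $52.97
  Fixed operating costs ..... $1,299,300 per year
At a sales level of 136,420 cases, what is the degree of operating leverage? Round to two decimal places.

1.65

At 136,420 units, contribution = 136,420 × $24.17 = $3,297,271.40.
Operating income = contribution − fixed costs = $3,297,271.40 − $1,299,300 = $1,997,971.40.
So DOL = total CM / EBIT = $3,297,271.40 / $1,997,971.40 = 1.6503.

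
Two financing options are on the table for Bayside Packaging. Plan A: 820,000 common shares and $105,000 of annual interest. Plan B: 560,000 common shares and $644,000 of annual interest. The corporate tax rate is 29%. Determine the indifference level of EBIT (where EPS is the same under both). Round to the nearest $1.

$1,804,923

Set EPS_A = EPS_B: (EBIT − $105,000)(1 − 0.29) ÷ 820,000 = (EBIT − $644,000)(1 − 0.29) ÷ 560,000.
The (1 − t) factor cancels: (EBIT − 105,000) × 560,000 = (EBIT − 644,000) × 820,000.
EBIT × (820,000 − 560,000) = 644,000 × 820,000 − 105,000 × 560,000 = 469,280,000,000, so EBIT = 469,280,000,000 ÷ 260,000 = 1,804,923.08.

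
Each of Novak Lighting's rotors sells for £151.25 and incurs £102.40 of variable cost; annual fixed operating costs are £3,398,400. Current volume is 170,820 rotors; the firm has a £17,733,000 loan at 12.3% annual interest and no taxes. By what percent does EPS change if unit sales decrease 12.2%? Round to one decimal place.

-36.8%

At 170,820 units, contribution = 170,820 × £48.85 = £8,344,557.00.
EBIT = £8,344,557.00 − £3,398,400 = £4,946,157.00.
After interest of £2,181,159.00, pre-tax earnings = £2,764,998.00.
Degree of combined leverage = contribution ÷ (EBIT − I) = £8,344,557.00 ÷ £2,764,998.00 = 3.0179.
EPS therefore changes by 3.0179 × (-12.2%) = -36.8%.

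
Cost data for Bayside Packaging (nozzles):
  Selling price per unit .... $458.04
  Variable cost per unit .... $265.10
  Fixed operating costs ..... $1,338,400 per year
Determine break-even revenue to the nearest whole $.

Contribution margin per unit = $458.04 − $265.10 = $192.94, a CM ratio of $192.94 ÷ $458.04 = 0.4212.
Break-even sales = FC ÷ CM ratio = $1,338,400 × $458.04 / $192.94 = $3,177,365.

$3,177,365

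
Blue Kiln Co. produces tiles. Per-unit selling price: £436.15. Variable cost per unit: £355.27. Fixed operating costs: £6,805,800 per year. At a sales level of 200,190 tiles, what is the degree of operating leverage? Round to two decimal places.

At 200,190 units, contribution = 200,190 × £80.88 = £16,191,367.20.
Subtracting fixed costs: EBIT = £16,191,367.20 − £6,805,800 = £9,385,567.20.
Degree of operating leverage = £16,191,367.20 / £9,385,567.20 = 1.7251.

1.73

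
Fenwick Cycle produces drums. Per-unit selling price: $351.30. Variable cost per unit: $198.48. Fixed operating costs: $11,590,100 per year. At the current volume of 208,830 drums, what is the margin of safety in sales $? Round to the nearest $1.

Each unit contributes $351.30 − $198.48 = $152.82. Break-even units = $11,590,100 ÷ $152.82 = 75,841.51; break-even revenue = 75,841.51 × $351.30 = $26,643,123.48.
Current sales = 208,830 × $351.30 = $73,361,979.00.
Margin of safety = $73,361,979.00 − $26,643,123.48 = $46,718,856.

$46,718,856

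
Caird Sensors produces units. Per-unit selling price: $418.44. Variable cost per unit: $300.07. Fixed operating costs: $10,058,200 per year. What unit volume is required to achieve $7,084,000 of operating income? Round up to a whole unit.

144,819 units

Unit CM = price − variable cost = $418.44 − $300.07 = $118.37.
Units = (FC + target) / CM = ($10,058,200 + $7,084,000) / $118.37 = 144,818.79, so 144,819 units.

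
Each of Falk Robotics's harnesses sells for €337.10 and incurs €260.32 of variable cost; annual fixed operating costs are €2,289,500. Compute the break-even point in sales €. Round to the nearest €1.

CM per unit = €337.10 − €260.32 = €76.78; CM ratio = €76.78 / €337.10 = 0.2278.
Break-even revenue = fixed costs × price ÷ CM = €2,289,500 × €337.10 ÷ €76.78 = €10,051,973.

€10,051,973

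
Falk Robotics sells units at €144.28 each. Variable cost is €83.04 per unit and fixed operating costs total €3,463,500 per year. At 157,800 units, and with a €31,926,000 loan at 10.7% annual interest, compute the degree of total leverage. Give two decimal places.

Total contribution margin = 157,800 × €61.24 = €9,663,672.00.
Subtracting fixed costs: EBIT = €9,663,672.00 − €3,463,500 = €6,200,172.00. Interest = €3,416,082.00, so EBIT − I = €2,784,090.00.
Degree of total leverage = total CM / (EBIT − interest) = €9,663,672.00 / €2,784,090.00 = 3.4710.

3.47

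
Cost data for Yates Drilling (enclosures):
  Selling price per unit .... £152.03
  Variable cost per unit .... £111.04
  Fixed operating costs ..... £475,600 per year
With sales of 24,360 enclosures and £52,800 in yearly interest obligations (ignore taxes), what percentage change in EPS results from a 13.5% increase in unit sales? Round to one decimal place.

+28.7%

At 24,360 units, contribution = 24,360 × £40.99 = £998,516.40.
EBIT = £998,516.40 − £475,600 = £522,916.40.
After interest of £52,800.00, pre-tax earnings = £470,116.40.
DCL = total CM / (EBIT − I) = £998,516.40 / £470,116.40 = 2.1240.
%ΔEPS = DCL × %ΔSales = 2.1240 × +13.5% = +28.7%.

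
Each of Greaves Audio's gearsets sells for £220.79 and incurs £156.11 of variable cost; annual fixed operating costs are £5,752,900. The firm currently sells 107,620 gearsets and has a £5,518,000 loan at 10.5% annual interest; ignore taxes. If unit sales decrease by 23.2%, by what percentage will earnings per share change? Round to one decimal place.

Total contribution margin = 107,620 × £64.68 = £6,960,861.60.
EBIT = £6,960,861.60 − £5,752,900 = £1,207,961.60.
Interest = £579,390.00, so EBIT − I = £628,571.60.
DCL = total CM / (EBIT − I) = £6,960,861.60 / £628,571.60 = 11.0741.
EPS therefore changes by 11.0741 × (-23.2%) = -256.9%.

-256.9%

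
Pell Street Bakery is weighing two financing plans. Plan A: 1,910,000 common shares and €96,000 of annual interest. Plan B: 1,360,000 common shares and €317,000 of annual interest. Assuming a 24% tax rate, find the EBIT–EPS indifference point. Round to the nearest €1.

Set EPS_A = EPS_B: (EBIT − €96,000)(1 − 0.24) ÷ 1,910,000 = (EBIT − €317,000)(1 − 0.24) ÷ 1,360,000.
The (1 − t) factor cancels: (EBIT − 96,000) × 1,360,000 = (EBIT − 317,000) × 1,910,000.
EBIT × (1,910,000 − 1,360,000) = 317,000 × 1,910,000 − 96,000 × 1,360,000 = 474,910,000,000, so EBIT = 474,910,000,000 ÷ 550,000 = 863,472.73.

€863,473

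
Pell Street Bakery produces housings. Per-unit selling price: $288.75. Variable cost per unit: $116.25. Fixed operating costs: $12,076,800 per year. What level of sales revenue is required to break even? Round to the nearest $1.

$20,215,513

Contribution margin per unit = $288.75 − $116.25 = $172.50, a CM ratio of $172.50 ÷ $288.75 = 0.5974.
Break-even revenue = fixed costs × price ÷ CM = $12,076,800 × $288.75 ÷ $172.50 = $20,215,513.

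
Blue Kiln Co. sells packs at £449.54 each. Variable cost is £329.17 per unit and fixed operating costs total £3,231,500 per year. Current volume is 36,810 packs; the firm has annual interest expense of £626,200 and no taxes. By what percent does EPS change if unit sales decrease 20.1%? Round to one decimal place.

-155.4%

Contribution at this volume is 36,810 × £120.37 = £4,430,819.70.
Operating income = contribution − fixed costs = £4,430,819.70 − £3,231,500 = £1,199,319.70.
Interest = £626,200.00, so EBIT − I = £573,119.70.
DCL = total CM / (EBIT − I) = £4,430,819.70 / £573,119.70 = 7.7311.
EPS therefore changes by 7.7311 × (-20.1%) = -155.4%.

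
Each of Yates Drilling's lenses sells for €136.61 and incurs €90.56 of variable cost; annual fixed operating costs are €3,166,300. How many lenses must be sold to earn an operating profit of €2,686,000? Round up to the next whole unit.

127,086 lenses

Contribution margin per unit = €136.61 − €90.56 = €46.05.
Units = (FC + target) / CM = (€3,166,300 + €2,686,000) / €46.05 = 127,085.78, so 127,086 lenses.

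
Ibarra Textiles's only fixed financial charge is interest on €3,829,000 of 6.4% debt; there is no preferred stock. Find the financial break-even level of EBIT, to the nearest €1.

€245,056

Annual interest = 6.4% × €3,829,000 = €245,056.00.
With no preferred dividends, EPS = 0 when EBIT exactly covers interest, so the financial break-even EBIT is €245,056.00.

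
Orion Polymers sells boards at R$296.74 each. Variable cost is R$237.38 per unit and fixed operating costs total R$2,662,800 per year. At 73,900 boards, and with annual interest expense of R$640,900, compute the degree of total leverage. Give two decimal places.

At 73,900 units, contribution = 73,900 × R$59.36 = R$4,386,704.00.
Subtracting fixed costs: EBIT = R$4,386,704.00 − R$2,662,800 = R$1,723,904.00. Interest = R$640,900.00, so EBIT − I = R$1,083,004.00.
Degree of total leverage = total CM / (EBIT − interest) = R$4,386,704.00 / R$1,083,004.00 = 4.0505.

4.05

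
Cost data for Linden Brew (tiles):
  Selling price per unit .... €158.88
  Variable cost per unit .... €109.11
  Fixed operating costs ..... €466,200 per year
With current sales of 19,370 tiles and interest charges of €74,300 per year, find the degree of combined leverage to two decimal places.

2.28

Total contribution margin = 19,370 × €49.77 = €964,044.90.
Subtracting fixed costs: EBIT = €964,044.90 − €466,200 = €497,844.90. Interest = €74,300.00.
DOL = €964,044.90 ÷ €497,844.90 = 1.9364; DFL = €497,844.90 ÷ €423,544.90 = 1.1754.
DCL = DOL × DFL = 1.9364 × 1.1754 = 2.2760.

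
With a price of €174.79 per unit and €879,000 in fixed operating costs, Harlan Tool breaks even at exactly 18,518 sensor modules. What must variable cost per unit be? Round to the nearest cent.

At break-even, FC = Q × (P − VC), so P − VC = €879,000 ÷ 18,518 = €47.4673.
Variable cost per unit = €174.79 − €47.4673 = €127.32.

€127.32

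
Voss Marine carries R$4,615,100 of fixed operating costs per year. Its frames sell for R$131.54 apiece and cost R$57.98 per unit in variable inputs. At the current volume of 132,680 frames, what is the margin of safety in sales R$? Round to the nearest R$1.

Unit CM = price − variable cost = R$131.54 − R$57.98 = R$73.56. Break-even units = R$4,615,100 ÷ R$73.56 = 62,739.26; break-even revenue = 62,739.26 × R$131.54 = R$8,252,722.32.
Current sales = 132,680 × R$131.54 = R$17,452,727.20.
Margin of safety = R$17,452,727.20 − R$8,252,722.32 = R$9,200,005.

R$9,200,005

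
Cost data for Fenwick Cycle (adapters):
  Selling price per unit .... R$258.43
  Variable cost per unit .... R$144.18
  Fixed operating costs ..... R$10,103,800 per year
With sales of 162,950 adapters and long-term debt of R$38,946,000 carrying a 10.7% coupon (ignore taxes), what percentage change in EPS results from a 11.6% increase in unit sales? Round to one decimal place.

Contribution at this volume is 162,950 × R$114.25 = R$18,617,037.50.
Subtracting fixed costs: EBIT = R$18,617,037.50 − R$10,103,800 = R$8,513,237.50.
Interest = R$4,167,222.00, so EBIT − I = R$4,346,015.50.
DCL = total CM / (EBIT − I) = R$18,617,037.50 / R$4,346,015.50 = 4.2837.
%ΔEPS = DCL × %ΔSales = 4.2837 × +11.6% = +49.7%.

+49.7%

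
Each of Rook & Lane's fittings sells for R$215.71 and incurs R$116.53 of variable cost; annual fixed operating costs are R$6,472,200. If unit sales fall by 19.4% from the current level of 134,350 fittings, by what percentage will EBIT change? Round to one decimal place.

-37.7%

At 134,350 units, contribution = 134,350 × R$99.18 = R$13,324,833.00.
EBIT = R$13,324,833.00 − R$6,472,200 = R$6,852,633.00.
So DOL = total CM / EBIT = R$13,324,833.00 / R$6,852,633.00 = 1.9445.
So EBIT moves 1.9445 × (-19.4%) = -37.7%.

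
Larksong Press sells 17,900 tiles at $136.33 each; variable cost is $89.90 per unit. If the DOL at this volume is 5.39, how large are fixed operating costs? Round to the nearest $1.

$676,905

Total contribution margin = 17,900 × $46.43 = $831,097.00.
DOL = contribution / EBIT, so EBIT = $831,097.00 / 5.39 = $154,192.39.
And FC = contribution − EBIT = $831,097.00 − $154,192.39 = $676,905.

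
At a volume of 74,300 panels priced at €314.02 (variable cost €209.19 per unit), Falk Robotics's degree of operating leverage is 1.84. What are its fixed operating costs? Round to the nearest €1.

Total contribution margin = 74,300 × €104.83 = €7,788,869.00.
DOL = contribution / EBIT, so EBIT = €7,788,869.00 / 1.84 = €4,233,080.98.
And FC = contribution − EBIT = €7,788,869.00 − €4,233,080.98 = €3,555,788.

€3,555,788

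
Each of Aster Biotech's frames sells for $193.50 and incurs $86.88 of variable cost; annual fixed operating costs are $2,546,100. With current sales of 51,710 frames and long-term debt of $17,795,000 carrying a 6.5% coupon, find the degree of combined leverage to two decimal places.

At 51,710 units, contribution = 51,710 × $106.62 = $5,513,320.20.
Subtracting fixed costs: EBIT = $5,513,320.20 − $2,546,100 = $2,967,220.20. Interest = $1,156,675.00.
DOL = $5,513,320.20 ÷ $2,967,220.20 = 1.8581; DFL = $2,967,220.20 ÷ $1,810,545.20 = 1.6389.
Combined leverage = 1.8581 × 1.6389 = 3.0452.

3.05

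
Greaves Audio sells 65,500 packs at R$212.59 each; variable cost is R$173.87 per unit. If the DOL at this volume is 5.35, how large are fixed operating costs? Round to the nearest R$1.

Contribution at this volume is 65,500 × R$38.72 = R$2,536,160.00.
Since DOL = CM ÷ EBIT, EBIT = R$2,536,160.00 ÷ 5.35 = R$474,048.60.
Fixed costs = CM − EBIT = R$2,536,160.00 − R$474,048.60 = R$2,062,111.

R$2,062,111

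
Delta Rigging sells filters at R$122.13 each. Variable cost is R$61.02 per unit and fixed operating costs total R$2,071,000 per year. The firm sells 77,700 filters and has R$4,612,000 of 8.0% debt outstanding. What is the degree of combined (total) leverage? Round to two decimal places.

At 77,700 units, contribution = 77,700 × R$61.11 = R$4,748,247.00.
Operating income = contribution − fixed costs = R$4,748,247.00 − R$2,071,000 = R$2,677,247.00. Interest = R$368,960.00.
DOL = R$4,748,247.00 ÷ R$2,677,247.00 = 1.7736; DFL = R$2,677,247.00 ÷ R$2,308,287.00 = 1.1598.
DCL = DOL × DFL = 1.7736 × 1.1598 = 2.0570.

2.06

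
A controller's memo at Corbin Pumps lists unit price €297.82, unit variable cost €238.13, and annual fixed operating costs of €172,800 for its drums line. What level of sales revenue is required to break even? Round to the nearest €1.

€862,176

CM per unit = €297.82 − €238.13 = €59.69; CM ratio = €59.69 / €297.82 = 0.2004.
Break-even sales = FC ÷ CM ratio = €172,800 × €297.82 / €59.69 = €862,176.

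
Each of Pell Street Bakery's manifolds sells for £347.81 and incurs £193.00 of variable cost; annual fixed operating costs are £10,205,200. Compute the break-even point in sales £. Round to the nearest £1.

CM per unit = £347.81 − £193.00 = £154.81; CM ratio = £154.81 / £347.81 = 0.4451.
Break-even sales = FC ÷ CM ratio = £10,205,200 × £347.81 / £154.81 = £22,927,916.

£22,927,916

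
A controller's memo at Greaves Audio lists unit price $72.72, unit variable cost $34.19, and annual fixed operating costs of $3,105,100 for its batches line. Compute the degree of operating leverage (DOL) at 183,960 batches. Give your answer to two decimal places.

Total contribution margin = 183,960 × $38.53 = $7,087,978.80.
EBIT = $7,087,978.80 − $3,105,100 = $3,982,878.80.
Degree of operating leverage = $7,087,978.80 / $3,982,878.80 = 1.7796.

1.78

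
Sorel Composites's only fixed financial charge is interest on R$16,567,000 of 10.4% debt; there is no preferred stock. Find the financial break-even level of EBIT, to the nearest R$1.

Annual interest = 10.4% × R$16,567,000 = R$1,722,968.00.
Without preferred stock the financial break-even is simply EBIT = interest = R$1,722,968.00.

R$1,722,968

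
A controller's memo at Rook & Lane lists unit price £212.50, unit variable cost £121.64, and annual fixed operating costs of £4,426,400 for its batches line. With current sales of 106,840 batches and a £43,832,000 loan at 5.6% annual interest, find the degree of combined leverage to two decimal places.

3.43

At 106,840 units, contribution = 106,840 × £90.86 = £9,707,482.40.
Operating income = contribution − fixed costs = £9,707,482.40 − £4,426,400 = £5,281,082.40. Interest = £2,454,592.00, so EBIT − I = £2,826,490.40.
DCL = contribution ÷ (EBIT − I) = £9,707,482.40 ÷ £2,826,490.40 = 3.4345.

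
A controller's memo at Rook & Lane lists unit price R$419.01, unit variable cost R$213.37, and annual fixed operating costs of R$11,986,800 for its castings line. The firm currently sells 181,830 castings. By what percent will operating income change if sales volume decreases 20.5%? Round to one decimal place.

Total contribution margin = 181,830 × R$205.64 = R$37,391,521.20.
EBIT = R$37,391,521.20 − R$11,986,800 = R$25,404,721.20.
So DOL = total CM / EBIT = R$37,391,521.20 / R$25,404,721.20 = 1.4718.
So EBIT moves 1.4718 × (-20.5%) = -30.2%.

-30.2%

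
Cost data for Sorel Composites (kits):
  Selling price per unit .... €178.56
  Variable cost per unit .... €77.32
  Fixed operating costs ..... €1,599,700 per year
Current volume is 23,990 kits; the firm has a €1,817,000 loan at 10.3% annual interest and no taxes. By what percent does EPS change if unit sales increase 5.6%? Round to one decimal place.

At 23,990 units, contribution = 23,990 × €101.24 = €2,428,747.60.
EBIT = €2,428,747.60 − €1,599,700 = €829,047.60.
Interest = €187,151.00, so EBIT − I = €641,896.60.
DCL = total CM / (EBIT − I) = €2,428,747.60 / €641,896.60 = 3.7837.
%ΔEPS = DCL × %ΔSales = 3.7837 × +5.6% = +21.2%.

+21.2%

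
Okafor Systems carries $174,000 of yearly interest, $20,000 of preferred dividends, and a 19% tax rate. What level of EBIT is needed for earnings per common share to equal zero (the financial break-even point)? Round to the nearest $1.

$198,691

Preferred dividends are paid after tax, so their pre-tax equivalent is $20,000 ÷ (1 − 0.19) = $24,691.36.
Financial break-even EBIT = interest + D_p ÷ (1 − t) = $174,000 + $24,691.36 = $198,691.36.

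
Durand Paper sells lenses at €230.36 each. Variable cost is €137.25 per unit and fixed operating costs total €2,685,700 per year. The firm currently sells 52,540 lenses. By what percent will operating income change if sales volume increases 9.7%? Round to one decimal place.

Total contribution margin = 52,540 × €93.11 = €4,891,999.40.
Subtracting fixed costs: EBIT = €4,891,999.40 − €2,685,700 = €2,206,299.40.
Degree of operating leverage = €4,891,999.40 / €2,206,299.40 = 2.2173.
So EBIT moves 2.2173 × (+9.7%) = +21.5%.

+21.5%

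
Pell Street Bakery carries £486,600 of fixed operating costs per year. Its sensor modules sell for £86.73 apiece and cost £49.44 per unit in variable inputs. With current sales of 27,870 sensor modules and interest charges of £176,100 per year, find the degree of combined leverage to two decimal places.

2.76

Contribution at this volume is 27,870 × £37.29 = £1,039,272.30.
Subtracting fixed costs: EBIT = £1,039,272.30 − £486,600 = £552,672.30. Interest = £176,100.00, so EBIT − I = £376,572.30.
Degree of total leverage = total CM / (EBIT − interest) = £1,039,272.30 / £376,572.30 = 2.7598.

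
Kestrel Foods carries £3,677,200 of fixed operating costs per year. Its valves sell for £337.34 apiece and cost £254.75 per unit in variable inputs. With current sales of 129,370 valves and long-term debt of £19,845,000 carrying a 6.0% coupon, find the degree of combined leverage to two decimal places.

1.84

Contribution at this volume is 129,370 × £82.59 = £10,684,668.30.
Operating income = contribution − fixed costs = £10,684,668.30 − £3,677,200 = £7,007,468.30. Interest = £1,190,700.00, so EBIT − I = £5,816,768.30.
Degree of total leverage = total CM / (EBIT − interest) = £10,684,668.30 / £5,816,768.30 = 1.8369.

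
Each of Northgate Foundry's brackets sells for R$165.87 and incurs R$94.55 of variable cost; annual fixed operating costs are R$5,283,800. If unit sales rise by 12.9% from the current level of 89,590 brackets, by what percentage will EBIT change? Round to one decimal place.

+74.5%

Total contribution margin = 89,590 × R$71.32 = R$6,389,558.80.
EBIT = R$6,389,558.80 − R$5,283,800 = R$1,105,758.80.
DOL = contribution ÷ EBIT = R$6,389,558.80 ÷ R$1,105,758.80 = 5.7784.
Operating income changes by 5.7784 × +12.9% = +74.5%.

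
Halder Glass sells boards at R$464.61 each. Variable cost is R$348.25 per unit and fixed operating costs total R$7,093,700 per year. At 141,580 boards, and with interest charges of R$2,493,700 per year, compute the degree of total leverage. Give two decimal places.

2.39

Contribution at this volume is 141,580 × R$116.36 = R$16,474,248.80.
Operating income = contribution − fixed costs = R$16,474,248.80 − R$7,093,700 = R$9,380,548.80. Interest = R$2,493,700.00.
DOL = R$16,474,248.80 ÷ R$9,380,548.80 = 1.7562; DFL = R$9,380,548.80 ÷ R$6,886,848.80 = 1.3621.
Combined leverage = 1.7562 × 1.3621 = 2.3921.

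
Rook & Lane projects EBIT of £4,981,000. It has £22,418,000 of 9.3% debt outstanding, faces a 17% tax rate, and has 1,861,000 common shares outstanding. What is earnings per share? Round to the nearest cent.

Pre-tax income = £4,981,000 − £2,084,874.00 = £2,896,126.00.
Net income = £2,896,126.00 × (1 − 0.17) = £2,403,784.58.
EPS = £2,403,784.58 ÷ 1,861,000 = £1.29.

£1.29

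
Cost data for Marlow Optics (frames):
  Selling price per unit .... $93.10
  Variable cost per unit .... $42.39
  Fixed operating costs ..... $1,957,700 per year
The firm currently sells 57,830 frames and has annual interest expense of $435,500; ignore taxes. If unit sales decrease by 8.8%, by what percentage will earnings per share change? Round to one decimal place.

-47.8%

At 57,830 units, contribution = 57,830 × $50.71 = $2,932,559.30.
Operating income = contribution − fixed costs = $2,932,559.30 − $1,957,700 = $974,859.30.
Interest = $435,500.00, so EBIT − I = $539,359.30.
DCL = total CM / (EBIT − I) = $2,932,559.30 / $539,359.30 = 5.4371.
EPS therefore changes by 5.4371 × (-8.8%) = -47.8%.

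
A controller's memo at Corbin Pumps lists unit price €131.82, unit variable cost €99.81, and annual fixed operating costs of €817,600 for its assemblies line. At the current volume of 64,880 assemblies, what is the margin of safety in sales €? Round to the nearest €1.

Unit CM = price − variable cost = €131.82 − €99.81 = €32.01. Break-even units = €817,600 ÷ €32.01 = 25,542.02; break-even revenue = 25,542.02 × €131.82 = €3,366,948.83.
Current sales = 64,880 × €131.82 = €8,552,481.60.
Margin of safety = €8,552,481.60 − €3,366,948.83 = €5,185,533.

€5,185,533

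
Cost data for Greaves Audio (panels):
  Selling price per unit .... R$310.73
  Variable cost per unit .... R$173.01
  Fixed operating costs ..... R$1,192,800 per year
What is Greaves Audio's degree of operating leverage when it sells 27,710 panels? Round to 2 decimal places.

Total contribution margin = 27,710 × R$137.72 = R$3,816,221.20.
Operating income = contribution − fixed costs = R$3,816,221.20 − R$1,192,800 = R$2,623,421.20.
DOL = contribution ÷ EBIT = R$3,816,221.20 ÷ R$2,623,421.20 = 1.4547.

1.45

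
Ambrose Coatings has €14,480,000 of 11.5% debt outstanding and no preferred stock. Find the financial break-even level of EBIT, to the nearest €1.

Annual interest = 11.5% × €14,480,000 = €1,665,200.00.
Without preferred stock the financial break-even is simply EBIT = interest = €1,665,200.00.

€1,665,200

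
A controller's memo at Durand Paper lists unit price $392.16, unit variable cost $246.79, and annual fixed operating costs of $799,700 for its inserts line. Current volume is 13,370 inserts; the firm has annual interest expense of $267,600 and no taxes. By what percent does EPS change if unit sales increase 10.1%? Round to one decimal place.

+22.4%

Contribution at this volume is 13,370 × $145.37 = $1,943,596.90.
Operating income = contribution − fixed costs = $1,943,596.90 − $799,700 = $1,143,896.90.
After interest of $267,600.00, pre-tax earnings = $876,296.90.
DCL = total CM / (EBIT − I) = $1,943,596.90 / $876,296.90 = 2.2180.
EPS therefore changes by 2.2180 × (+10.1%) = +22.4%.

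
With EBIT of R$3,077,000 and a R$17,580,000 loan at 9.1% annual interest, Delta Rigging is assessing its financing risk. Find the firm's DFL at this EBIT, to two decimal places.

2.08

Annual interest charges come to R$1,599,780.00.
DFL = EBIT ÷ (EBIT − I) = R$3,077,000 ÷ (R$3,077,000 − R$1,599,780.00) = R$3,077,000 ÷ R$1,477,220.00 = 2.0830.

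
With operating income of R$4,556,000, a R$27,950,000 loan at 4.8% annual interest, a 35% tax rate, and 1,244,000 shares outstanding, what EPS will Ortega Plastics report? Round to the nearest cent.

R$1.68

Interest = R$1,341,600.00, so EBT = R$4,556,000 − R$1,341,600.00 = R$3,214,400.00.
Net income = R$3,214,400.00 × (1 − 0.35) = R$2,089,360.00.
EPS = R$2,089,360.00 ÷ 1,244,000 = R$1.68.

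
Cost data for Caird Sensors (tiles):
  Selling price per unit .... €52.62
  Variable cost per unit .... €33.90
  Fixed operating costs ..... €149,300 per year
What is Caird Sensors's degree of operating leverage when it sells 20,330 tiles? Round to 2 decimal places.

Contribution at this volume is 20,330 × €18.72 = €380,577.60.
Subtracting fixed costs: EBIT = €380,577.60 − €149,300 = €231,277.60.
Degree of operating leverage = €380,577.60 / €231,277.60 = 1.6455.

1.65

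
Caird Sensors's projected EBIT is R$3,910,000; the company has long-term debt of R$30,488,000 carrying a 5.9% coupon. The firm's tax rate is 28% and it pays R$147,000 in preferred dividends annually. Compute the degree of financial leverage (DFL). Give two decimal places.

2.05

Annual interest charges come to R$1,798,792.00.
Pre-tax preferred-dividend burden = R$147,000 ÷ (1 − 0.28) = R$204,166.67.
DFL = EBIT ÷ [EBIT − I − D_p/(1−t)] = R$3,910,000 ÷ [R$3,910,000 − R$1,798,792.00 − R$204,166.67] = R$3,910,000 ÷ R$1,907,041.33 = 2.0503.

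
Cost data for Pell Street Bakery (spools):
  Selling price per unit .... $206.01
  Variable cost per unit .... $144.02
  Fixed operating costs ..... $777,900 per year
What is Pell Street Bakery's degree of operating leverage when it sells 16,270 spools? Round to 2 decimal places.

Total contribution margin = 16,270 × $61.99 = $1,008,577.30.
Subtracting fixed costs: EBIT = $1,008,577.30 − $777,900 = $230,677.30.
So DOL = total CM / EBIT = $1,008,577.30 / $230,677.30 = 4.3722.

4.37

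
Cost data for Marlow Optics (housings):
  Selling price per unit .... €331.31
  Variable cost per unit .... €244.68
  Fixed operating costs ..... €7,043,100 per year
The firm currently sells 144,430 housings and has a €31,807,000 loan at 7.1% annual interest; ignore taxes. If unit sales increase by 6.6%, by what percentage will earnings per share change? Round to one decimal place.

+25.7%

Contribution at this volume is 144,430 × €86.63 = €12,511,970.90.
Operating income = contribution − fixed costs = €12,511,970.90 − €7,043,100 = €5,468,870.90.
After interest of €2,258,297.00, pre-tax earnings = €3,210,573.90.
DCL = total CM / (EBIT − I) = €12,511,970.90 / €3,210,573.90 = 3.8971.
EPS therefore changes by 3.8971 × (+6.6%) = +25.7%.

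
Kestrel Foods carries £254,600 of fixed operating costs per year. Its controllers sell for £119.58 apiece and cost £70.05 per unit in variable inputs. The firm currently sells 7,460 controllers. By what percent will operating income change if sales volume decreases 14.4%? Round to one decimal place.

-46.3%

Contribution at this volume is 7,460 × £49.53 = £369,493.80.
EBIT = £369,493.80 − £254,600 = £114,893.80.
So DOL = total CM / EBIT = £369,493.80 / £114,893.80 = 3.2160.
Operating income changes by 3.2160 × -14.4% = -46.3%.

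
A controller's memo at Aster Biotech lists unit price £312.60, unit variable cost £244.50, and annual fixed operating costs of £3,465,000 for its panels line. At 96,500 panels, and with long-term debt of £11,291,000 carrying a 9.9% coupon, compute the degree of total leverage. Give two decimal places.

3.30

Total contribution margin = 96,500 × £68.10 = £6,571,650.00.
Operating income = contribution − fixed costs = £6,571,650.00 − £3,465,000 = £3,106,650.00. Interest = £1,117,809.00, so EBIT − I = £1,988,841.00.
DCL = contribution ÷ (EBIT − I) = £6,571,650.00 ÷ £1,988,841.00 = 3.3043.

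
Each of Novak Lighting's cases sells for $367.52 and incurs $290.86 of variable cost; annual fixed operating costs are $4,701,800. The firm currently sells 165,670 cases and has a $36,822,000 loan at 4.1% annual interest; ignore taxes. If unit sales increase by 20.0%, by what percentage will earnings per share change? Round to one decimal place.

Contribution at this volume is 165,670 × $76.66 = $12,700,262.20.
Subtracting fixed costs: EBIT = $12,700,262.20 − $4,701,800 = $7,998,462.20.
After interest of $1,509,702.00, pre-tax earnings = $6,488,760.20.
DCL = total CM / (EBIT − I) = $12,700,262.20 / $6,488,760.20 = 1.9573.
EPS therefore changes by 1.9573 × (+20.0%) = +39.1%.

+39.1%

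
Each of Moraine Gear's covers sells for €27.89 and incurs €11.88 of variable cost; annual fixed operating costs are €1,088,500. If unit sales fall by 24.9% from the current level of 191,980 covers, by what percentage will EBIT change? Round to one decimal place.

-38.6%

Contribution at this volume is 191,980 × €16.01 = €3,073,599.80.
Subtracting fixed costs: EBIT = €3,073,599.80 − €1,088,500 = €1,985,099.80.
Degree of operating leverage = €3,073,599.80 / €1,985,099.80 = 1.5483.
%ΔEBIT = DOL × %ΔSales = 1.5483 × -24.9% = -38.6%.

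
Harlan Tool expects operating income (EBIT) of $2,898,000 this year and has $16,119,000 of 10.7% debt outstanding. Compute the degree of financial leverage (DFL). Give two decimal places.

Annual interest charges come to $1,724,733.00.
Degree of financial leverage = EBIT / (EBIT − interest) = $2,898,000 / $1,173,267.00 = 2.4700.

2.47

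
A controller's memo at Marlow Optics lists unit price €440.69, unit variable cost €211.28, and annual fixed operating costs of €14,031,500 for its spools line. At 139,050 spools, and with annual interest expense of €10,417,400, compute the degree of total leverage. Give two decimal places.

4.28

Total contribution margin = 139,050 × €229.41 = €31,899,460.50.
Operating income = contribution − fixed costs = €31,899,460.50 − €14,031,500 = €17,867,960.50. Interest = €10,417,400.00.
DOL = €31,899,460.50 ÷ €17,867,960.50 = 1.7853; DFL = €17,867,960.50 ÷ €7,450,560.50 = 2.3982.
Combined leverage = 1.7853 × 2.3982 = 4.2815.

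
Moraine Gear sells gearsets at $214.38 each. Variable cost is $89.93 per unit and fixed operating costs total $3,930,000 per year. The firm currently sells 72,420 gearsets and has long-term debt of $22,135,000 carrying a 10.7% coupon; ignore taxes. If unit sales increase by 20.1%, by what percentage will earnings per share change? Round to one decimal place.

+66.7%

At 72,420 units, contribution = 72,420 × $124.45 = $9,012,669.00.
Operating income = contribution − fixed costs = $9,012,669.00 − $3,930,000 = $5,082,669.00.
After interest of $2,368,445.00, pre-tax earnings = $2,714,224.00.
Degree of combined leverage = contribution ÷ (EBIT − I) = $9,012,669.00 ÷ $2,714,224.00 = 3.3205.
%ΔEPS = DCL × %ΔSales = 3.3205 × +20.1% = +66.7%.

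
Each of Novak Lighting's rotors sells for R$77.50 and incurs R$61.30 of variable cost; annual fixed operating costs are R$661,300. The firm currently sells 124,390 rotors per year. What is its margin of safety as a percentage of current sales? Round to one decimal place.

Contribution margin per unit = R$77.50 − R$61.30 = R$16.20. Break-even units = R$661,300 ÷ R$16.20 = 40,820.99; break-even revenue = 40,820.99 × R$77.50 = R$3,163,626.54.
Actual sales revenue = 124,390 × R$77.50 = R$9,640,225.00.
Margin of safety = (R$9,640,225.00 − R$3,163,626.54) ÷ R$9,640,225.00 = 67.2%.

67.2%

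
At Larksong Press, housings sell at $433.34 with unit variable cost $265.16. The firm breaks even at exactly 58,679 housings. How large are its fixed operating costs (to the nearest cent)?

$9,868,634.22

Each unit contributes $433.34 − $265.16 = $168.18.
Since BE = FC / CM, FC = 58,679 × $168.18 = $9,868,634.22.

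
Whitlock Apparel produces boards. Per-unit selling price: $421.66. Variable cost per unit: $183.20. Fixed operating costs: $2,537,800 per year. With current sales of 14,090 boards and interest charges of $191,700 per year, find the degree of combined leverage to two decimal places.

5.33

Contribution at this volume is 14,090 × $238.46 = $3,359,901.40.
Subtracting fixed costs: EBIT = $3,359,901.40 − $2,537,800 = $822,101.40. Interest = $191,700.00.
DOL = $3,359,901.40 ÷ $822,101.40 = 4.0870; DFL = $822,101.40 ÷ $630,401.40 = 1.3041.
DCL = DOL × DFL = 4.0870 × 1.3041 = 5.3299.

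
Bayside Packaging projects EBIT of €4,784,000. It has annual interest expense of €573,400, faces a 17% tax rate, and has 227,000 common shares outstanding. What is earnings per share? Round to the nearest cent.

€15.40

Interest = €573,400.00, so EBT = €4,784,000 − €573,400.00 = €4,210,600.00.
After tax at 17%: net income = €4,210,600.00 × 0.83 = €3,494,798.00.
EPS = €3,494,798.00 ÷ 227,000 = €15.40.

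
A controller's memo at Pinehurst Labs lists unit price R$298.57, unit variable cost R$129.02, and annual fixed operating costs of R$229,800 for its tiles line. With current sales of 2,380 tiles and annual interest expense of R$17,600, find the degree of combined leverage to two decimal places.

Total contribution margin = 2,380 × R$169.55 = R$403,529.00.
Subtracting fixed costs: EBIT = R$403,529.00 − R$229,800 = R$173,729.00. Interest = R$17,600.00.
DOL = R$403,529.00 ÷ R$173,729.00 = 2.3227; DFL = R$173,729.00 ÷ R$156,129.00 = 1.1127.
Combined leverage = 2.3227 × 1.1127 = 2.5845.

2.58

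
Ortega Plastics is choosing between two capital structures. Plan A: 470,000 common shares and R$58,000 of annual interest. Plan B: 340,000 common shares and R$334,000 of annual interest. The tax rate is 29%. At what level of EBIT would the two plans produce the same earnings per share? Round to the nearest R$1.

At indifference, (EBIT − 58,000)(1 − t)/470,000 = (EBIT − 334,000)(1 − t)/340,000.
The (1 − t) factor cancels: (EBIT − 58,000) × 340,000 = (EBIT − 334,000) × 470,000.
EBIT × (470,000 − 340,000) = 334,000 × 470,000 − 58,000 × 340,000 = 137,260,000,000, so EBIT = 137,260,000,000 ÷ 130,000 = 1,055,846.15.

R$1,055,846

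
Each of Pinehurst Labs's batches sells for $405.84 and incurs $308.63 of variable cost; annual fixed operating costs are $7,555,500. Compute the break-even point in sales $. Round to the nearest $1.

CM per unit = $405.84 − $308.63 = $97.21; CM ratio = $97.21 / $405.84 = 0.2395.
Break-even revenue = fixed costs × price ÷ CM = $7,555,500 × $405.84 ÷ $97.21 = $31,543,299.

$31,543,299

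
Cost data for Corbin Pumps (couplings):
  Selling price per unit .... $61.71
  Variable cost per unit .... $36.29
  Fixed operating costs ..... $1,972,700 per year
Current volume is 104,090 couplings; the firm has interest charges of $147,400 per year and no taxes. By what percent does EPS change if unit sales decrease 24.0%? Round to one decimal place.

-120.8%

Contribution at this volume is 104,090 × $25.42 = $2,645,967.80.
Operating income = contribution − fixed costs = $2,645,967.80 − $1,972,700 = $673,267.80.
After interest of $147,400.00, pre-tax earnings = $525,867.80.
DCL = total CM / (EBIT − I) = $2,645,967.80 / $525,867.80 = 5.0316.
%ΔEPS = DCL × %ΔSales = 5.0316 × -24.0% = -120.8%.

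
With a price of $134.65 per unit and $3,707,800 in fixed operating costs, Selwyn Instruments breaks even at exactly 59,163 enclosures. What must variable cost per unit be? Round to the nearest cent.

$71.98

Contribution per unit must be FC / Q = $3,707,800 / 59,163 = $62.6709.
Variable cost per unit = $134.65 − $62.6709 = $71.98.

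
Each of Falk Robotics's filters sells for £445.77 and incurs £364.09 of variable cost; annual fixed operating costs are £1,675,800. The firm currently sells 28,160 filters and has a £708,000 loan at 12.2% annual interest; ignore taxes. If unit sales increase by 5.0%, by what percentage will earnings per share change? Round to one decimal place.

Contribution at this volume is 28,160 × £81.68 = £2,300,108.80.
Subtracting fixed costs: EBIT = £2,300,108.80 − £1,675,800 = £624,308.80.
After interest of £86,376.00, pre-tax earnings = £537,932.80.
Degree of combined leverage = contribution ÷ (EBIT − I) = £2,300,108.80 ÷ £537,932.80 = 4.2758.
%ΔEPS = DCL × %ΔSales = 4.2758 × +5.0% = +21.4%.

+21.4%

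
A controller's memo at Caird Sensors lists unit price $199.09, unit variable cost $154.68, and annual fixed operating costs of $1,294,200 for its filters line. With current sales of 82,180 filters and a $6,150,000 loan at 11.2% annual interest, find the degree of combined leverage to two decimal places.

2.19

At 82,180 units, contribution = 82,180 × $44.41 = $3,649,613.80.
EBIT = $3,649,613.80 − $1,294,200 = $2,355,413.80. Interest = $688,800.00.
DOL = $3,649,613.80 ÷ $2,355,413.80 = 1.5495; DFL = $2,355,413.80 ÷ $1,666,613.80 = 1.4133.
Combined leverage = 1.5495 × 1.4133 = 2.1899.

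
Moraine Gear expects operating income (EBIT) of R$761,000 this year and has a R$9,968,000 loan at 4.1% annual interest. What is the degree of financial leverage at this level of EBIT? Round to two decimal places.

2.16

Interest = R$408,688.00.
DFL = EBIT ÷ (EBIT − I) = R$761,000 ÷ (R$761,000 − R$408,688.00) = R$761,000 ÷ R$352,312.00 = 2.1600.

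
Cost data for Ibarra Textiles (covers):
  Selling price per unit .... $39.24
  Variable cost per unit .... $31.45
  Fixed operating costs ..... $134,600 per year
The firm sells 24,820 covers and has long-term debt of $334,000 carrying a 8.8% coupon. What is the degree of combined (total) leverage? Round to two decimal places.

6.59

Contribution at this volume is 24,820 × $7.79 = $193,347.80.
Operating income = contribution − fixed costs = $193,347.80 − $134,600 = $58,747.80. Interest = $29,392.00.
DOL = $193,347.80 ÷ $58,747.80 = 3.2911; DFL = $58,747.80 ÷ $29,355.80 = 2.0012.
DCL = DOL × DFL = 3.2911 × 2.0012 = 6.5861.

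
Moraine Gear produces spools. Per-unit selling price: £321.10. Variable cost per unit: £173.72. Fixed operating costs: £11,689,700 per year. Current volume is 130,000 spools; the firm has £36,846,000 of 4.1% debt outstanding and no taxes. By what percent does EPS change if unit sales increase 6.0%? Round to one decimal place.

+19.3%

Contribution at this volume is 130,000 × £147.38 = £19,159,400.00.
Operating income = contribution − fixed costs = £19,159,400.00 − £11,689,700 = £7,469,700.00.
After interest of £1,510,686.00, pre-tax earnings = £5,959,014.00.
Degree of combined leverage = contribution ÷ (EBIT − I) = £19,159,400.00 ÷ £5,959,014.00 = 3.2152.
%ΔEPS = DCL × %ΔSales = 3.2152 × +6.0% = +19.3%.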